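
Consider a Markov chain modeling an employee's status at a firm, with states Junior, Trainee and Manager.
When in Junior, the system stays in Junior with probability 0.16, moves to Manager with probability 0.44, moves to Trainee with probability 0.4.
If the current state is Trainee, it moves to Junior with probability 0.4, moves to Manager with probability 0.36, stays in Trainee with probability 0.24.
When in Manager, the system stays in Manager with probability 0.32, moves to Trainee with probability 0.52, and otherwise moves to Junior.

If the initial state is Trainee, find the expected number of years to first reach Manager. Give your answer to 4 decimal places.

2.5920

Let t(s) be the expected number of years to first reach Manager from state s, with t(Manager) = 0. Conditioning on the first year:
t(Junior) = 1 + 0.16·t(Junior) + 0.4·t(Trainee)
t(Trainee) = 1 + 0.4·t(Junior) + 0.24·t(Trainee)
Solving: t(Junior) = 2.4247, t(Trainee) = 2.5920.
Expected years from Trainee to Manager: 2.5920.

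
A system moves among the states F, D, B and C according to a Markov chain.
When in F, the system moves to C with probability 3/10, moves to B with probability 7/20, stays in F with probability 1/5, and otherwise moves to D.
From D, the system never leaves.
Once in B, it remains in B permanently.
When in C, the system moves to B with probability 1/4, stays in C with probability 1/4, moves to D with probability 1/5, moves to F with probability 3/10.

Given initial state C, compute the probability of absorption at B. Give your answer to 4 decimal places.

Let h(s) be the probability of absorption at B starting from transient state s. Then h(B) = 1 and h(D) = 0. By first-step analysis:
h(F) = 0.2·h(F) + 0.15·0 + 0.35·1 + 0.3·h(C)
h(C) = 0.3·h(F) + 0.2·0 + 0.25·1 + 0.25·h(C)
Solving: h(F) = 0.6618, h(C) = 0.5980.
Starting from C, the probability is 0.5980.

0.5980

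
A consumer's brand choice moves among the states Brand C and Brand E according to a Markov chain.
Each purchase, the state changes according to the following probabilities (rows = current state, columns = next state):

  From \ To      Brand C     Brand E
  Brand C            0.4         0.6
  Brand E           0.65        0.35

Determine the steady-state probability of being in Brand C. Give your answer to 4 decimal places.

Let the stationary distribution be π with π = πP and π_1 + π_2 = 1.
π_1 = 0.4·π_1 + 0.65·π_2
Solving with the normalization constraint gives π = (0.5200, 0.4800).
So the stationary probability of Brand C is 0.5200.

0.5200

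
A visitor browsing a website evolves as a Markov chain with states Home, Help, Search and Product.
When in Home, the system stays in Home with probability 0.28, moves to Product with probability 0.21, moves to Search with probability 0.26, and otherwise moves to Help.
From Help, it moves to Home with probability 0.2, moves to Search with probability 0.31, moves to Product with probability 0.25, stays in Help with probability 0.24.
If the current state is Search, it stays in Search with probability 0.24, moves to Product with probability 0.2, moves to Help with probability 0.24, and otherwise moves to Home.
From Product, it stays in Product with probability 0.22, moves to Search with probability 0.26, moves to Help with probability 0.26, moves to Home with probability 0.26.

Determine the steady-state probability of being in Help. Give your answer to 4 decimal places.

0.2471

Let the stationary distribution be π with π = πP and π_1 + π_2 + π_3 + π_4 = 1.
π_1 = 0.28·π_1 + 0.2·π_2 + 0.32·π_3 + 0.26·π_4
π_2 = 0.25·π_1 + 0.24·π_2 + 0.24·π_3 + 0.26·π_4
π_3 = 0.26·π_1 + 0.31·π_2 + 0.24·π_3 + 0.26·π_4
Solving with the normalization constraint gives π = (0.2665, 0.2471, 0.2670, 0.2194).
So the stationary probability of Help is 0.2471.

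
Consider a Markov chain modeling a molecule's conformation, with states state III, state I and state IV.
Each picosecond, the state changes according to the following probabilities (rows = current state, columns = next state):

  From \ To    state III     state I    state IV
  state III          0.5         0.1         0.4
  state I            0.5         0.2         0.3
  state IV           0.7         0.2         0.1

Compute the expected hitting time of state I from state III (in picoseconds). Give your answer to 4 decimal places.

7.6471

Let t(s) be the expected number of picoseconds to first reach state I from state s, with t(state I) = 0. Conditioning on the first picosecond:
t(state III) = 1 + 0.5·t(state III) + 0.4·t(state IV)
t(state IV) = 1 + 0.7·t(state III) + 0.1·t(state IV)
Solving: t(state III) = 7.6471, t(state IV) = 7.0588.
Expected picoseconds from state III to state I: 7.6471.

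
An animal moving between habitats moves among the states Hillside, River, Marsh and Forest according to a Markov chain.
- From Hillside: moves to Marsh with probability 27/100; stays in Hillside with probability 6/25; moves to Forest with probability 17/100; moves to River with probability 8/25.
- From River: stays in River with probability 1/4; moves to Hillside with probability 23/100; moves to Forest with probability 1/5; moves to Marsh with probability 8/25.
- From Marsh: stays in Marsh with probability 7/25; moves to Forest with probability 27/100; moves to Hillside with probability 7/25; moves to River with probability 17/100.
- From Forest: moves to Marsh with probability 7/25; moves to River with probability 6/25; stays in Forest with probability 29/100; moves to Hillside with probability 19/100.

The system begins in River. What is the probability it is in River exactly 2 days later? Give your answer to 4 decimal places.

0.2385

Propagate the distribution vector 2 days from River.
After 0 days: (0.0000, 1.0000, 0.0000, 0.0000)
After 1 day: (0.2300, 0.2500, 0.3200, 0.2000)
After 2 days: (0.2403, 0.2385, 0.2877, 0.2335)
P(in River after 2 days) = 0.2385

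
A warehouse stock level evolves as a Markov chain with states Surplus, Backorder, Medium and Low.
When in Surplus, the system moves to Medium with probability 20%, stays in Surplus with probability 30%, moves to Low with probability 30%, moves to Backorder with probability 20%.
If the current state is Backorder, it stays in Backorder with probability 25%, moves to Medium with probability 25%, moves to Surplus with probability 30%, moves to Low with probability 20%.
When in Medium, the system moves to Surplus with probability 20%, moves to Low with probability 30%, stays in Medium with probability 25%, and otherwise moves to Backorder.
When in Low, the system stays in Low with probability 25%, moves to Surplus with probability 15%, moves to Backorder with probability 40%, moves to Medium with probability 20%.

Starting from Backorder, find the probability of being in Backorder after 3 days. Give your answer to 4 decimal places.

0.2775

Propagate the distribution vector 3 days from Backorder.
After 0 days: (0.0000, 1.0000, 0.0000, 0.0000)
After 1 day: (0.3000, 0.2500, 0.2500, 0.2000)
After 2 days: (0.2450, 0.2650, 0.2250, 0.2650)
After 3 days: (0.2378, 0.2775, 0.2245, 0.2603)
P(in Backorder after 3 days) = 0.2775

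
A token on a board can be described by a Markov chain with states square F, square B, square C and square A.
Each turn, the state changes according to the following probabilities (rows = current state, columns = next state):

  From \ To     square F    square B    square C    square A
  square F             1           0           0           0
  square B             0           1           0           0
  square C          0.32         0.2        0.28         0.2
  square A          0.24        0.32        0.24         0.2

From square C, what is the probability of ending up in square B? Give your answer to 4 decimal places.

0.4242

Let h(s) be the probability of absorption at square B starting from transient state s. Then h(square B) = 1 and h(square F) = 0. By first-step analysis:
h(square C) = 0.32·0 + 0.2·1 + 0.28·h(square C) + 0.2·h(square A)
h(square A) = 0.24·0 + 0.32·1 + 0.24·h(square C) + 0.2·h(square A)
Solving: h(square C) = 0.4242, h(square A) = 0.5273.
Starting from square C, the probability is 0.4242.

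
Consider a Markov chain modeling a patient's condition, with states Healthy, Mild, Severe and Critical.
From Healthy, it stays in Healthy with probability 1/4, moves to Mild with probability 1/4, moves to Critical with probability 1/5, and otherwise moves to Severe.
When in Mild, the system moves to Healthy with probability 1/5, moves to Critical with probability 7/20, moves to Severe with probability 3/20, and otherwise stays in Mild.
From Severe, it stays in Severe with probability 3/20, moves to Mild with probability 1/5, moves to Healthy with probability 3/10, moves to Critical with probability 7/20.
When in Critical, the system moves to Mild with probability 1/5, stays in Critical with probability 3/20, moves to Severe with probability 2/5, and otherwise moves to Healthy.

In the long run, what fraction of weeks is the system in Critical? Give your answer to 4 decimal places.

0.2603

Let the stationary distribution be π with π = πP and π_1 + π_2 + π_3 + π_4 = 1.
π_1 = 0.25·π_1 + 0.2·π_2 + 0.3·π_3 + 0.25·π_4
π_2 = 0.25·π_1 + 0.3·π_2 + 0.2·π_3 + 0.2·π_4
π_3 = 0.3·π_1 + 0.15·π_2 + 0.15·π_3 + 0.4·π_4
Solving with the normalization constraint gives π = (0.2508, 0.2362, 0.2527, 0.2603).
So the stationary probability of Critical is 0.2603.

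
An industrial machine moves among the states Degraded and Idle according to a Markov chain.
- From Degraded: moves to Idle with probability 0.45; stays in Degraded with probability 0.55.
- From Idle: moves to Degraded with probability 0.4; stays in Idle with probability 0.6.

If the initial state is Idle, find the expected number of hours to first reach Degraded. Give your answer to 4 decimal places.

Let t(s) be the expected number of hours to first reach Degraded from state s, with t(Degraded) = 0. Conditioning on the first hour:
t(Idle) = 1 + 0.6·t(Idle)
Solving: t(Idle) = 2.5000.
Expected hours from Idle to Degraded: 2.5000.

2.5000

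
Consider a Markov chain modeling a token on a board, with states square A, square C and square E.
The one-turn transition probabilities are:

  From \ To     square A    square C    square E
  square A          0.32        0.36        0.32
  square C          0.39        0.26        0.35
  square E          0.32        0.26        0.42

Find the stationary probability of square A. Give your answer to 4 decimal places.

0.3406

Let the stationary distribution be π with π = πP and π_1 + π_2 + π_3 = 1.
π_1 = 0.32·π_1 + 0.39·π_2 + 0.32·π_3
π_2 = 0.36·π_1 + 0.26·π_2 + 0.26·π_3
Solving with the normalization constraint gives π = (0.3406, 0.2941, 0.3654).
So the stationary probability of square A is 0.3406.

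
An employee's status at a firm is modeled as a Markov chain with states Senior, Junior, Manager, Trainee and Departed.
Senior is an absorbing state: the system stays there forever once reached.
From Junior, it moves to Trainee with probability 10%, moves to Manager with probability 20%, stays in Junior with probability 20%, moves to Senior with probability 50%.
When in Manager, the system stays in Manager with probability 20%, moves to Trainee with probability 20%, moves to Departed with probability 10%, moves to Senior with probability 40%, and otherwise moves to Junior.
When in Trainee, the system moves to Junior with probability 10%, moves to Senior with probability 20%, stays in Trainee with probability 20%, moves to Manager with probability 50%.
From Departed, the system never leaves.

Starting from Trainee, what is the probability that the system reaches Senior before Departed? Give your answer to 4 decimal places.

Let h(s) be the probability of absorption at Senior starting from transient state s. Then h(Senior) = 1 and h(Departed) = 0. By first-step analysis:
h(Junior) = 0.5·1 + 0.2·h(Junior) + 0.2·h(Manager) + 0.1·h(Trainee)
h(Manager) = 0.4·1 + 0.1·h(Junior) + 0.2·h(Manager) + 0.2·h(Trainee) + 0.1·0
h(Trainee) = 0.2·1 + 0.1·h(Junior) + 0.5·h(Manager) + 0.2·h(Trainee)
Solving: h(Junior) = 0.9474, h(Manager) = 0.8421, h(Trainee) = 0.8947.
Starting from Trainee, the probability is 0.8947.

0.8947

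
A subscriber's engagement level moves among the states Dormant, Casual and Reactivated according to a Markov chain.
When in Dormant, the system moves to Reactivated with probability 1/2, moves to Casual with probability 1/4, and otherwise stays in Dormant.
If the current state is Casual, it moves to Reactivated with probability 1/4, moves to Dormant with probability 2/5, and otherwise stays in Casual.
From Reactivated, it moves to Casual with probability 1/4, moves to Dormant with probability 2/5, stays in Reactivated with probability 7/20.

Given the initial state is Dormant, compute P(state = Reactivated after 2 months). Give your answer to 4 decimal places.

0.3625

Sum over the intermediate state after 1 month:
P = P(Dormant→Dormant)·P(Dormant→Reactivated) + P(Dormant→Casual)·P(Casual→Reactivated) + P(Dormant→Reactivated)·P(Reactivated→Reactivated)
  = 0.25×0.5 + 0.25×0.25 + 0.5×0.35
  = 0.1250 + 0.0625 + 0.1750 = 0.3625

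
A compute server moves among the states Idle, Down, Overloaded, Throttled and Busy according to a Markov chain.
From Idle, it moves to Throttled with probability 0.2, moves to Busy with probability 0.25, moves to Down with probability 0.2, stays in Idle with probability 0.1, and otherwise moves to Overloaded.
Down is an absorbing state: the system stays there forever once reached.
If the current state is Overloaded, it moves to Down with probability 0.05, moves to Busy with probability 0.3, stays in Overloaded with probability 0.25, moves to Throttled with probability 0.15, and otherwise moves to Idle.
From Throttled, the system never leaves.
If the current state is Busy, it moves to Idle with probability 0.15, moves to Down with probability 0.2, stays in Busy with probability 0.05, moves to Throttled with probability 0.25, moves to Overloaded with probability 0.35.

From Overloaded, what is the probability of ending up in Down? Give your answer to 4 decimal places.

Let h(s) be the probability of absorption at Down starting from transient state s. Then h(Down) = 1 and h(Throttled) = 0. By first-step analysis:
h(Idle) = 0.1·h(Idle) + 0.2·1 + 0.25·h(Overloaded) + 0.2·0 + 0.25·h(Busy)
h(Overloaded) = 0.25·h(Idle) + 0.05·1 + 0.25·h(Overloaded) + 0.15·0 + 0.3·h(Busy)
h(Busy) = 0.15·h(Idle) + 0.2·1 + 0.35·h(Overloaded) + 0.25·0 + 0.05·h(Busy)
Solving: h(Idle) = 0.4465, h(Overloaded) = 0.3846, h(Busy) = 0.4227.
Starting from Overloaded, the probability is 0.3846.

0.3846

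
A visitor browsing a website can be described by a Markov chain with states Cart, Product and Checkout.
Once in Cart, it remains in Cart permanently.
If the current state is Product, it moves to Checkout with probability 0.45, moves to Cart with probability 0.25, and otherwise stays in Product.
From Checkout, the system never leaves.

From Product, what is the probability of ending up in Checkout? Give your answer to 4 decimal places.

0.6429

Let h(s) be the probability of absorption at Checkout starting from transient state s. Then h(Checkout) = 1 and h(Cart) = 0. By first-step analysis:
h(Product) = 0.25·0 + 0.3·h(Product) + 0.45·1
Solving: h(Product) = 0.6429.
Starting from Product, the probability is 0.6429.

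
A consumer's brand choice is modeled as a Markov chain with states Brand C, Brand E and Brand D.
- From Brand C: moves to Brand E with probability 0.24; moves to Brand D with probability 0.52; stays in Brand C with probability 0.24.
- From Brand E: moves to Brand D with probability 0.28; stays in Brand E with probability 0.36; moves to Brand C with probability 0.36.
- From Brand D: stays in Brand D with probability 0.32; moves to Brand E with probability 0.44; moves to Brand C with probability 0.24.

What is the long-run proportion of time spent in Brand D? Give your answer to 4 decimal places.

Let the stationary distribution be π with π = πP and π_1 + π_2 + π_3 = 1.
π_1 = 0.24·π_1 + 0.36·π_2 + 0.24·π_3
π_2 = 0.24·π_1 + 0.36·π_2 + 0.44·π_3
Solving with the normalization constraint gives π = (0.2826, 0.3551, 0.3623).
So the stationary probability of Brand D is 0.3623.

0.3623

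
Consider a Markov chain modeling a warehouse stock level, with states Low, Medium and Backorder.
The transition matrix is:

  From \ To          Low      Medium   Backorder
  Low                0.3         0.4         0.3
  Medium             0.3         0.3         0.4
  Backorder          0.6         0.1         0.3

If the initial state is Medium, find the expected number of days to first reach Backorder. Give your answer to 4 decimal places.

2.7027

Let t(s) be the expected number of days to first reach Backorder from state s, with t(Backorder) = 0. Conditioning on the first day:
t(Low) = 1 + 0.3·t(Low) + 0.4·t(Medium)
t(Medium) = 1 + 0.3·t(Low) + 0.3·t(Medium)
Solving: t(Low) = 2.9730, t(Medium) = 2.7027.
Expected days from Medium to Backorder: 2.7027.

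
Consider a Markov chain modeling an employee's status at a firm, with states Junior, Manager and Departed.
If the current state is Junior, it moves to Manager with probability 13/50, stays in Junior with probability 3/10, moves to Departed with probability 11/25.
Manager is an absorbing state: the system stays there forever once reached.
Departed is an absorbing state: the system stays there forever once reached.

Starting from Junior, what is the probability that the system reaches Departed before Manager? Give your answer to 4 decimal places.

Let h(s) be the probability of absorption at Departed starting from transient state s. Then h(Departed) = 1 and h(Manager) = 0. By first-step analysis:
h(Junior) = 0.3·h(Junior) + 0.26·0 + 0.44·1
Solving: h(Junior) = 0.6286.
Starting from Junior, the probability is 0.6286.

0.6286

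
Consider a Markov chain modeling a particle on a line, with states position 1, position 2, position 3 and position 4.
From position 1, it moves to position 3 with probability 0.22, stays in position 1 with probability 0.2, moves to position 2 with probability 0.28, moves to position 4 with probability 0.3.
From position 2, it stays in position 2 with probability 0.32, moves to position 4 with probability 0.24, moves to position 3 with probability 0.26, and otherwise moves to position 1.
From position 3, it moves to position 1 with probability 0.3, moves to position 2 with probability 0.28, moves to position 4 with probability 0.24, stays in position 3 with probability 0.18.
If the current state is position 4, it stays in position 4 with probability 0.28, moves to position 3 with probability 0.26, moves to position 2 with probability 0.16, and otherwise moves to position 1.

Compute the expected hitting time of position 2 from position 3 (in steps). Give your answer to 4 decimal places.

4.0330

Let t(s) be the expected number of steps to first reach position 2 from state s, with t(position 2) = 0. Conditioning on the first step:
t(position 1) = 1 + 0.2·t(position 1) + 0.22·t(position 3) + 0.3·t(position 4)
t(position 3) = 1 + 0.3·t(position 1) + 0.18·t(position 3) + 0.24·t(position 4)
t(position 4) = 1 + 0.3·t(position 1) + 0.26·t(position 3) + 0.28·t(position 4)
Solving: t(position 1) = 4.0605, t(position 3) = 4.0330, t(position 4) = 4.5371.
Expected steps from position 3 to position 2: 4.0330.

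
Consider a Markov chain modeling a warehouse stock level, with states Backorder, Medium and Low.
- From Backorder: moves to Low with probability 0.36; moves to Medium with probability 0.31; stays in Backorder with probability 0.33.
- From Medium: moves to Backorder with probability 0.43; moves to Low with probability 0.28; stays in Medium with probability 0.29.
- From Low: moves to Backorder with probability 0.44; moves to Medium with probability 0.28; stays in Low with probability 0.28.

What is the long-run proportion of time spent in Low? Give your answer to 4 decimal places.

Let the stationary distribution be π with π = πP and π_1 + π_2 + π_3 = 1.
π_1 = 0.33·π_1 + 0.43·π_2 + 0.44·π_3
π_2 = 0.31·π_1 + 0.29·π_2 + 0.28·π_3
Solving with the normalization constraint gives π = (0.3937, 0.2948, 0.3115).
So the stationary probability of Low is 0.3115.

0.3115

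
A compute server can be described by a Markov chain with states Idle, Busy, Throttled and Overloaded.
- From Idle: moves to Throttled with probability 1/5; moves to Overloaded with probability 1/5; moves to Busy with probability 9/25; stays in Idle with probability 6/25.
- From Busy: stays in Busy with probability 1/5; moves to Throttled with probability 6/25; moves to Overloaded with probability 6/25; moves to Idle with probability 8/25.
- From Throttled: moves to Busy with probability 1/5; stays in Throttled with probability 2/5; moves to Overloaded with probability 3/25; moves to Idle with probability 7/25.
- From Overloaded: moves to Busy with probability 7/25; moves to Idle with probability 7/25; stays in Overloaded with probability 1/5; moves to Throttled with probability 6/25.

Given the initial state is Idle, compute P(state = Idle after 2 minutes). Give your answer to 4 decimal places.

0.2848

Propagate the distribution vector 2 minutes from Idle.
After 0 minutes: (1.0000, 0.0000, 0.0000, 0.0000)
After 1 minute: (0.2400, 0.3600, 0.2000, 0.2000)
After 2 minutes: (0.2848, 0.2544, 0.2624, 0.1984)
P(in Idle after 2 minutes) = 0.2848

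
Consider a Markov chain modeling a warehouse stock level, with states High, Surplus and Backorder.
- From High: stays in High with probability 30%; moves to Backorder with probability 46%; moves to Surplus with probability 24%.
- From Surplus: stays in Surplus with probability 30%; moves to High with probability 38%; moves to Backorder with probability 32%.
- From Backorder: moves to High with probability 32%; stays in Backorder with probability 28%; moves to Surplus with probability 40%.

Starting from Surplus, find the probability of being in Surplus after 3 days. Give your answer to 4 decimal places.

0.3162

Propagate the distribution vector 3 days from Surplus.
After 0 days: (0.0000, 1.0000, 0.0000)
After 1 day: (0.3800, 0.3000, 0.3200)
After 2 days: (0.3304, 0.3092, 0.3604)
After 3 days: (0.3319, 0.3162, 0.3518)
P(in Surplus after 3 days) = 0.3162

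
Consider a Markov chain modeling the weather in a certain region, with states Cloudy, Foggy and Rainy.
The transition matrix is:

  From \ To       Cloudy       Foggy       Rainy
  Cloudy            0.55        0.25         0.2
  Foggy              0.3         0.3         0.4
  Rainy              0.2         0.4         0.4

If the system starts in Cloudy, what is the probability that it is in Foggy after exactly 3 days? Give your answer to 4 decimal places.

Propagate the distribution vector 3 days from Cloudy.
After 0 days: (1.0000, 0.0000, 0.0000)
After 1 day: (0.5500, 0.2500, 0.2000)
After 2 days: (0.4175, 0.2925, 0.2900)
After 3 days: (0.3754, 0.3081, 0.3165)
P(in Foggy after 3 days) = 0.3081

0.3081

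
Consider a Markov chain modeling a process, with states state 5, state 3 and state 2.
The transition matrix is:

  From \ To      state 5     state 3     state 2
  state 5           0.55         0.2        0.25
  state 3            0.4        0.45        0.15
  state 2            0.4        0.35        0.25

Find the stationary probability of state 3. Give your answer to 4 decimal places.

Let the stationary distribution be π with π = πP and π_1 + π_2 + π_3 = 1.
π_1 = 0.55·π_1 + 0.4·π_2 + 0.4·π_3
π_2 = 0.2·π_1 + 0.45·π_2 + 0.35·π_3
Solving with the normalization constraint gives π = (0.4706, 0.3105, 0.2190).
So the stationary probability of state 3 is 0.3105.

0.3105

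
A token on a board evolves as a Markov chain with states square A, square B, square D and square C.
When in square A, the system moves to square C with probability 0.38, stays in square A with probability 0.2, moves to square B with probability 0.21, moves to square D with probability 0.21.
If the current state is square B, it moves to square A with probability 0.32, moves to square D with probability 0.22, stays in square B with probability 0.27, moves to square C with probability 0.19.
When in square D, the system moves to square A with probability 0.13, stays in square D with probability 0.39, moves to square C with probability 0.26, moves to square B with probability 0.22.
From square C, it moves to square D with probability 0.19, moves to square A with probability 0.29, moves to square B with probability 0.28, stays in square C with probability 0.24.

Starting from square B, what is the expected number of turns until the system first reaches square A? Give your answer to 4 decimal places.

3.7797

Let t(s) be the expected number of turns to first reach square A from state s, with t(square A) = 0. Conditioning on the first turn:
t(square B) = 1 + 0.27·t(square B) + 0.22·t(square D) + 0.19·t(square C)
t(square D) = 1 + 0.22·t(square B) + 0.39·t(square D) + 0.26·t(square C)
t(square C) = 1 + 0.28·t(square B) + 0.19·t(square D) + 0.24·t(square C)
Solving: t(square B) = 3.7797, t(square D) = 4.6526, t(square C) = 3.8715.
Expected turns from square B to square A: 3.7797.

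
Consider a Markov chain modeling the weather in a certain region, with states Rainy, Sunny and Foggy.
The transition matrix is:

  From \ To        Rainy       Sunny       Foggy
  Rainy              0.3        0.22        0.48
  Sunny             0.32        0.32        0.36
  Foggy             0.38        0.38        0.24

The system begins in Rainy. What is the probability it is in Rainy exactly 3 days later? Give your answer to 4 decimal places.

0.3334

Propagate the distribution vector 3 days from Rainy.
After 0 days: (1.0000, 0.0000, 0.0000)
After 1 day: (0.3000, 0.2200, 0.4800)
After 2 days: (0.3428, 0.3188, 0.3384)
After 3 days: (0.3334, 0.3060, 0.3605)
P(in Rainy after 3 days) = 0.3334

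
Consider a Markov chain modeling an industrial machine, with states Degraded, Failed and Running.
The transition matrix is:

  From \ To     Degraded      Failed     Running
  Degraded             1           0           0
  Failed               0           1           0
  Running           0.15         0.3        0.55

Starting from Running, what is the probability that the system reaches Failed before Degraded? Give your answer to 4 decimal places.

0.6667

Let h(s) be the probability of absorption at Failed starting from transient state s. Then h(Failed) = 1 and h(Degraded) = 0. By first-step analysis:
h(Running) = 0.15·0 + 0.3·1 + 0.55·h(Running)
Solving: h(Running) = 0.6667.
Starting from Running, the probability is 0.6667.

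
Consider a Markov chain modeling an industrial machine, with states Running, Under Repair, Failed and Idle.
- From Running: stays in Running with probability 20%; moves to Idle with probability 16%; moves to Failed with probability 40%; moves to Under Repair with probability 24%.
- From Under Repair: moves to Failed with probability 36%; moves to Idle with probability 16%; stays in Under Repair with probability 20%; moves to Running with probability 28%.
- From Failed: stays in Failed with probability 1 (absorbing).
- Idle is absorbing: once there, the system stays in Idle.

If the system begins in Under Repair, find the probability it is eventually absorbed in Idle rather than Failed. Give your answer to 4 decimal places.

Let h(s) be the probability of absorption at Idle starting from transient state s. Then h(Idle) = 1 and h(Failed) = 0. By first-step analysis:
h(Running) = 0.2·h(Running) + 0.24·h(Under Repair) + 0.4·0 + 0.16·1
h(Under Repair) = 0.28·h(Running) + 0.2·h(Under Repair) + 0.36·0 + 0.16·1
Solving: h(Running) = 0.2905, h(Under Repair) = 0.3017.
Starting from Under Repair, the probability is 0.3017.

0.3017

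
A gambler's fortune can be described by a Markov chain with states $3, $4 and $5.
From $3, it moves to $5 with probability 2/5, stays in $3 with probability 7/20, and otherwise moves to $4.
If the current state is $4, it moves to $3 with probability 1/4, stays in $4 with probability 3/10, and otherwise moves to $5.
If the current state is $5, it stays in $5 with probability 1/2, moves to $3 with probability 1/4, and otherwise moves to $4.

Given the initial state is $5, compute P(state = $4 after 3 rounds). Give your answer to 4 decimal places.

0.2631

Propagate the distribution vector 3 rounds from $5.
After 0 rounds: (0.0000, 0.0000, 1.0000)
After 1 round: (0.2500, 0.2500, 0.5000)
After 2 rounds: (0.2750, 0.2625, 0.4625)
After 3 rounds: (0.2775, 0.2631, 0.4594)
P(in $4 after 3 rounds) = 0.2631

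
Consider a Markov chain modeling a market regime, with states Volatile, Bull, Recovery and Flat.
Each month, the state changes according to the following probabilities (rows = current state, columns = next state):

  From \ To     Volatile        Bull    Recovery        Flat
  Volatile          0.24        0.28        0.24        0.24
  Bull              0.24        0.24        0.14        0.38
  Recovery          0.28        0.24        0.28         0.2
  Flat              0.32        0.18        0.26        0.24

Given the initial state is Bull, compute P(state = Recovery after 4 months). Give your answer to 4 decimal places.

Propagate the distribution vector 4 months from Bull.
After 0 months: (0.0000, 1.0000, 0.0000, 0.0000)
After 1 month: (0.2400, 0.2400, 0.1400, 0.3800)
After 2 months: (0.2760, 0.2268, 0.2292, 0.2680)
After 3 months: (0.2706, 0.2350, 0.2318, 0.2626)
After 4 months: (0.2703, 0.2351, 0.2310, 0.2636)
P(in Recovery after 4 months) = 0.2310

0.2310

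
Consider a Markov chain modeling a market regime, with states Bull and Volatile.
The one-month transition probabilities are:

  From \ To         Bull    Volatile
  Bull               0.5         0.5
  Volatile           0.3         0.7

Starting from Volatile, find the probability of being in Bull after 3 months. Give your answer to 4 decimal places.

0.3720

Propagate the distribution vector 3 months from Volatile.
After 0 months: (0.0000, 1.0000)
After 1 month: (0.3000, 0.7000)
After 2 months: (0.3600, 0.6400)
After 3 months: (0.3720, 0.6280)
P(in Bull after 3 months) = 0.3720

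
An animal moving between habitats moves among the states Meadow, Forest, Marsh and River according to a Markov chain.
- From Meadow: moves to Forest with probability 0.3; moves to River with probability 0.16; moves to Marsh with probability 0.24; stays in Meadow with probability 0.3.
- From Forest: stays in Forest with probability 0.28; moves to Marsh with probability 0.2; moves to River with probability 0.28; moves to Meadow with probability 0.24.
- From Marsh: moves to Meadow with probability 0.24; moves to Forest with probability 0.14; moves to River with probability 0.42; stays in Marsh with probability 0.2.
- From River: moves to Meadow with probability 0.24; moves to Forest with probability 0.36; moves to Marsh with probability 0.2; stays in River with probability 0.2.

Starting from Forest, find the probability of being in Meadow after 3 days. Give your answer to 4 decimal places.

0.2553

Propagate the distribution vector 3 days from Forest.
After 0 days: (0.0000, 1.0000, 0.0000, 0.0000)
After 1 day: (0.2400, 0.2800, 0.2000, 0.2800)
After 2 days: (0.2544, 0.2792, 0.2096, 0.2568)
After 3 days: (0.2553, 0.2763, 0.2102, 0.2583)
P(in Meadow after 3 days) = 0.2553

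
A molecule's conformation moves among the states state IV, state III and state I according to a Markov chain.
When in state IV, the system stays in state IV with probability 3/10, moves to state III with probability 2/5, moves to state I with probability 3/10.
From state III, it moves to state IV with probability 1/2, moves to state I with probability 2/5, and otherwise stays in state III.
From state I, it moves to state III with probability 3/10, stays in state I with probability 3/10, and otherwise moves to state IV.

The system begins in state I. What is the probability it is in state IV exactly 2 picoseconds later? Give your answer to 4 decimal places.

Sum over the intermediate state after 1 picosecond:
P = P(state I→state IV)·P(state IV→state IV) + P(state I→state III)·P(state III→state IV) + P(state I→state I)·P(state I→state IV)
  = 0.4×0.3 + 0.3×0.5 + 0.3×0.4
  = 0.1200 + 0.1500 + 0.1200 = 0.3900

0.3900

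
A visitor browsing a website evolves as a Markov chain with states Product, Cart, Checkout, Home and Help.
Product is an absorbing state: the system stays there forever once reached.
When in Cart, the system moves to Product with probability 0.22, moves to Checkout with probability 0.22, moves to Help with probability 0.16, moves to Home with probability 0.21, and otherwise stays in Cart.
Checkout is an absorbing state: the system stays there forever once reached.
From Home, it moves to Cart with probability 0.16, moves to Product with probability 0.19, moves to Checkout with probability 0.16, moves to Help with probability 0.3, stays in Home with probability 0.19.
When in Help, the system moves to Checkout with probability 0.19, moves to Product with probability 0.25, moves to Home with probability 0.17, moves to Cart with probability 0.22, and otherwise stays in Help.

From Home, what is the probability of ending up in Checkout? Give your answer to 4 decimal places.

0.4589

Let h(s) be the probability of absorption at Checkout starting from transient state s. Then h(Checkout) = 1 and h(Product) = 0. By first-step analysis:
h(Cart) = 0.22·0 + 0.19·h(Cart) + 0.22·1 + 0.21·h(Home) + 0.16·h(Help)
h(Home) = 0.19·0 + 0.16·h(Cart) + 0.16·1 + 0.19·h(Home) + 0.3·h(Help)
h(Help) = 0.25·0 + 0.22·h(Cart) + 0.19·1 + 0.17·h(Home) + 0.17·h(Help)
Solving: h(Cart) = 0.4795, h(Home) = 0.4589, h(Help) = 0.4500.
Starting from Home, the probability is 0.4589.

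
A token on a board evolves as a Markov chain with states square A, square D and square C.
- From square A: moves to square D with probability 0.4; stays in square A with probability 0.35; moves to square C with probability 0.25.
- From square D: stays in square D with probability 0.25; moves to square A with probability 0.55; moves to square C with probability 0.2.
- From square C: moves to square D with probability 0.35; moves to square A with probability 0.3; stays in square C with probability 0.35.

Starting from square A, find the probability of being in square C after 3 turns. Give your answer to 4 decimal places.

0.2591

Propagate the distribution vector 3 turns from square A.
After 0 turns: (1.0000, 0.0000, 0.0000)
After 1 turn: (0.3500, 0.4000, 0.2500)
After 2 turns: (0.4175, 0.3275, 0.2550)
After 3 turns: (0.4028, 0.3381, 0.2591)
P(in square C after 3 turns) = 0.2591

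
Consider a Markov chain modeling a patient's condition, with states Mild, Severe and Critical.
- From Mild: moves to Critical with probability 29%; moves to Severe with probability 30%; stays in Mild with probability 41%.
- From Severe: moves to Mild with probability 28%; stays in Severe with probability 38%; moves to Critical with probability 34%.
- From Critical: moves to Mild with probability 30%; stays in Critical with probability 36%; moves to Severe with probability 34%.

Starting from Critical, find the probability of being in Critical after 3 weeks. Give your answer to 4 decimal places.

0.3303

Propagate the distribution vector 3 weeks from Critical.
After 0 weeks: (0.0000, 0.0000, 1.0000)
After 1 week: (0.3000, 0.3400, 0.3600)
After 2 weeks: (0.3262, 0.3416, 0.3322)
After 3 weeks: (0.3291, 0.3406, 0.3303)
P(in Critical after 3 weeks) = 0.3303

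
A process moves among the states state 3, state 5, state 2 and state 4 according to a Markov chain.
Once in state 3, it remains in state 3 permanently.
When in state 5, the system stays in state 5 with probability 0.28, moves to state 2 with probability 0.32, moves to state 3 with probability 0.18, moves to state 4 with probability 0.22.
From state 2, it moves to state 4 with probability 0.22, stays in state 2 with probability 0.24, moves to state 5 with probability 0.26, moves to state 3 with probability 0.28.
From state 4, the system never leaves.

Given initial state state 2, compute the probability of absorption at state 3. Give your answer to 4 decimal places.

0.5353

Let h(s) be the probability of absorption at state 3 starting from transient state s. Then h(state 3) = 1 and h(state 4) = 0. By first-step analysis:
h(state 5) = 0.18·1 + 0.28·h(state 5) + 0.32·h(state 2) + 0.22·0
h(state 2) = 0.28·1 + 0.26·h(state 5) + 0.24·h(state 2) + 0.22·0
Solving: h(state 5) = 0.4879, h(state 2) = 0.5353.
Starting from state 2, the probability is 0.5353.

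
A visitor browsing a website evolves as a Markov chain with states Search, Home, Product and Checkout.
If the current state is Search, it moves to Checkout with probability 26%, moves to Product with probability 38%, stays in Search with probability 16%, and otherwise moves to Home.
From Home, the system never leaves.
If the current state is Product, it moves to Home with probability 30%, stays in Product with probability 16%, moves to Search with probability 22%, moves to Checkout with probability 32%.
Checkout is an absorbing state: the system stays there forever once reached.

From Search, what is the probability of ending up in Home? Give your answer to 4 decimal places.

0.4534

Let h(s) be the probability of absorption at Home starting from transient state s. Then h(Home) = 1 and h(Checkout) = 0. By first-step analysis:
h(Search) = 0.16·h(Search) + 0.2·1 + 0.38·h(Product) + 0.26·0
h(Product) = 0.22·h(Search) + 0.3·1 + 0.16·h(Product) + 0.32·0
Solving: h(Search) = 0.4534, h(Product) = 0.4759.
Starting from Search, the probability is 0.4534.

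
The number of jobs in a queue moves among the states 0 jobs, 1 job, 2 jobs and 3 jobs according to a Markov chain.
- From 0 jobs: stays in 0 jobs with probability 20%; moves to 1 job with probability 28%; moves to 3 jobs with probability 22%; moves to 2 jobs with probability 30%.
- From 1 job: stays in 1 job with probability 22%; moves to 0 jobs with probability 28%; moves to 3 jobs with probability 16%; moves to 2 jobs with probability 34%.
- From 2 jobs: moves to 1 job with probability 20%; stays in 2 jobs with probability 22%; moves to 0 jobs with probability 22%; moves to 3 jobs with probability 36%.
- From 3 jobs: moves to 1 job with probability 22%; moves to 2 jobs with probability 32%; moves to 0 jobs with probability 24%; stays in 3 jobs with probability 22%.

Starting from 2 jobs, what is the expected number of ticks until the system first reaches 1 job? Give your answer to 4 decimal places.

4.4747

Let t(s) be the expected number of ticks to first reach 1 job from state s, with t(1 job) = 0. Conditioning on the first tick:
t(0 jobs) = 1 + 0.2·t(0 jobs) + 0.3·t(2 jobs) + 0.22·t(3 jobs)
t(2 jobs) = 1 + 0.22·t(0 jobs) + 0.22·t(2 jobs) + 0.36·t(3 jobs)
t(3 jobs) = 1 + 0.24·t(0 jobs) + 0.32·t(2 jobs) + 0.22·t(3 jobs)
Solving: t(0 jobs) = 4.1353, t(2 jobs) = 4.4747, t(3 jobs) = 4.3902.
Expected ticks from 2 jobs to 1 job: 4.4747.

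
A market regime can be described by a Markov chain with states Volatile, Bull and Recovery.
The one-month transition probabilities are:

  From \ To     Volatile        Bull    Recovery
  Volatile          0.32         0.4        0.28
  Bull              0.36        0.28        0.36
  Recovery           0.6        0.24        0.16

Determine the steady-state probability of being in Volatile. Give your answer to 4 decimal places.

0.4091

Let the stationary distribution be π with π = πP and π_1 + π_2 + π_3 = 1.
π_1 = 0.32·π_1 + 0.36·π_2 + 0.6·π_3
π_2 = 0.4·π_1 + 0.28·π_2 + 0.24·π_3
Solving with the normalization constraint gives π = (0.4091, 0.3182, 0.2727).
So the stationary probability of Volatile is 0.4091.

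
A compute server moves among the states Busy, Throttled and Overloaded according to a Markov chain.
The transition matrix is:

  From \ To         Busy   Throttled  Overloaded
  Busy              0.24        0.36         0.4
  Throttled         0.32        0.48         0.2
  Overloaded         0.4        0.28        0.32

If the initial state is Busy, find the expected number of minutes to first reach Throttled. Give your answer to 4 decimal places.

3.0269

Let t(s) be the expected number of minutes to first reach Throttled from state s, with t(Throttled) = 0. Conditioning on the first minute:
t(Busy) = 1 + 0.24·t(Busy) + 0.4·t(Overloaded)
t(Overloaded) = 1 + 0.4·t(Busy) + 0.32·t(Overloaded)
Solving: t(Busy) = 3.0269, t(Overloaded) = 3.2511.
Expected minutes from Busy to Throttled: 3.0269.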